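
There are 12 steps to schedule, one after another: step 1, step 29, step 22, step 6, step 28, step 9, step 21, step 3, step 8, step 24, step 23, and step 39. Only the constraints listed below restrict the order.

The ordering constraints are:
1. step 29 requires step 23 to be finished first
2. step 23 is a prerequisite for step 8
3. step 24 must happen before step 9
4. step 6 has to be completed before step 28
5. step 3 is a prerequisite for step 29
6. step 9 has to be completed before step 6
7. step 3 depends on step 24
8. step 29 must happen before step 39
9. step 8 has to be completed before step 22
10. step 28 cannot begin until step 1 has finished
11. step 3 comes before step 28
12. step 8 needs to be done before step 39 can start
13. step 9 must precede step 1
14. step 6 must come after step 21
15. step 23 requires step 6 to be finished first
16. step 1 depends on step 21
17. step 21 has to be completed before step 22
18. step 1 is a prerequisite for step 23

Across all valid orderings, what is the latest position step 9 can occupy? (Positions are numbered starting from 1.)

Following every chain forward from step 9, the steps that must come later are step 1, step 29, step 22, step 6, step 28, step 8, step 23, step 39 — 8 of them.
So at least 8 steps follow step 9, putting step 9 no later than position 4. That position is achievable by scheduling everything else first.

4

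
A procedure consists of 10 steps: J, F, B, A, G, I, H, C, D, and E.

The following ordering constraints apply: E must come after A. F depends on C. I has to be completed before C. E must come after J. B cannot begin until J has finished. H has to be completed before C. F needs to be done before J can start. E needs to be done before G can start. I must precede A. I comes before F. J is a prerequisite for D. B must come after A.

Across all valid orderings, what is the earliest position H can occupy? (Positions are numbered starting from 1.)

1

H has no prerequisites at all, so it can go in position 1.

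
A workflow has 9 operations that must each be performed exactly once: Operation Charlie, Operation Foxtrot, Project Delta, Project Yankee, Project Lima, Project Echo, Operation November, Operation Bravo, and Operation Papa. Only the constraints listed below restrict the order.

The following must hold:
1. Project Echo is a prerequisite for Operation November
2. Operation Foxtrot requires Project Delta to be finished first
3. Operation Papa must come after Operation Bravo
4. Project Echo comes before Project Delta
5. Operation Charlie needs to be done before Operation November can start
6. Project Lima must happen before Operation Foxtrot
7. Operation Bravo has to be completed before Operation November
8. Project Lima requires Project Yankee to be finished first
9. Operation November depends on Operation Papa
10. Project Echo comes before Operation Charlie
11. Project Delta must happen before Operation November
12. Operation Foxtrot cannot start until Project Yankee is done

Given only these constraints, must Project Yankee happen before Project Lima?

There is a constraint chain Project Yankee → Project Lima.
That forces Project Yankee before Project Lima in every valid schedule.

Yes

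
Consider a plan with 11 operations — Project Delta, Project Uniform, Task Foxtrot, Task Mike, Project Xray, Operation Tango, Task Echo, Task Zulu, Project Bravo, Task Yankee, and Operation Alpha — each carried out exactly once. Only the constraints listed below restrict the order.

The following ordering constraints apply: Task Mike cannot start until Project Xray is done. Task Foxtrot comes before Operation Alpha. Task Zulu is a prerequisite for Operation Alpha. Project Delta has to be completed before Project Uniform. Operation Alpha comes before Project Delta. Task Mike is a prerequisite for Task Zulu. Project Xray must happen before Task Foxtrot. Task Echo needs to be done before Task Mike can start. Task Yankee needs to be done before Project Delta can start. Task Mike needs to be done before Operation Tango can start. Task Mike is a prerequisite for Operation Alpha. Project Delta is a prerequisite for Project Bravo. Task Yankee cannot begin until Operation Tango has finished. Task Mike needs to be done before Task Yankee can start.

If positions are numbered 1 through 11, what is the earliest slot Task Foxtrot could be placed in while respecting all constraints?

The only operation forced before Task Foxtrot (directly or transitively) is Project Xray.
So at minimum 1 operation comes before Task Foxtrot, putting Task Foxtrot no earlier than position 2. That position is achievable by scheduling exactly that predecessor first.

2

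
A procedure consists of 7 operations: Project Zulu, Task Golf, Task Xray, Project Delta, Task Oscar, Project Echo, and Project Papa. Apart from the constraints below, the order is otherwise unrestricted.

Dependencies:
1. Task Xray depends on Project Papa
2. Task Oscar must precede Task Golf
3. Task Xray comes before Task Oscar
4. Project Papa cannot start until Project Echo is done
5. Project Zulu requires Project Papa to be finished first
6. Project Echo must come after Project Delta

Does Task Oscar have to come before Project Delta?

No

In fact the dependencies run the other way: Project Delta → Project Echo → Project Papa → Task Xray → Task Oscar.
So Task Oscar does not have to come before Project Delta — it cannot.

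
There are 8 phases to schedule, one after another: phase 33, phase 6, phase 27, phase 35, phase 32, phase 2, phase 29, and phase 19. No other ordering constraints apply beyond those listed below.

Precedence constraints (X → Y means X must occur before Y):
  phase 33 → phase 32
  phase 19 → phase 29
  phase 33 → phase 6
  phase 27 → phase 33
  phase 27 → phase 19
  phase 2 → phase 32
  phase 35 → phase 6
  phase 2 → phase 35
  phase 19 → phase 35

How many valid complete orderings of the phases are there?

158

The phases with no prerequisites are phase 27, phase 2; any of them can be placed first.
Enumerating by repeatedly choosing an available phase (one whose prerequisites are all placed) gives 158 distinct complete orderings.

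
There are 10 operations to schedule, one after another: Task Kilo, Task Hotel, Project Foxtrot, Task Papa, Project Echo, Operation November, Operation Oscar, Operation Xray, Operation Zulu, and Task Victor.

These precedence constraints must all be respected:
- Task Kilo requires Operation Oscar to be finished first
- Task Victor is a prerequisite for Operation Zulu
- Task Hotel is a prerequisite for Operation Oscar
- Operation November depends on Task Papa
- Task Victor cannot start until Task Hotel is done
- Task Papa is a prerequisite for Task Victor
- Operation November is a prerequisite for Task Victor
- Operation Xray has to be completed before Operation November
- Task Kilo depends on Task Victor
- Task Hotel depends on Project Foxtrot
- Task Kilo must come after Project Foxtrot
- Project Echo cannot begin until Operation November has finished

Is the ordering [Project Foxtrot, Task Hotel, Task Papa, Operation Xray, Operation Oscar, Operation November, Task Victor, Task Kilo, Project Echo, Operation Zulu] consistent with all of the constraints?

Checking each listed constraint against this order: for instance, Project Foxtrot is in position 1 and Task Kilo in position 8, so that constraint holds — and the remaining constraints check out the same way.

Yes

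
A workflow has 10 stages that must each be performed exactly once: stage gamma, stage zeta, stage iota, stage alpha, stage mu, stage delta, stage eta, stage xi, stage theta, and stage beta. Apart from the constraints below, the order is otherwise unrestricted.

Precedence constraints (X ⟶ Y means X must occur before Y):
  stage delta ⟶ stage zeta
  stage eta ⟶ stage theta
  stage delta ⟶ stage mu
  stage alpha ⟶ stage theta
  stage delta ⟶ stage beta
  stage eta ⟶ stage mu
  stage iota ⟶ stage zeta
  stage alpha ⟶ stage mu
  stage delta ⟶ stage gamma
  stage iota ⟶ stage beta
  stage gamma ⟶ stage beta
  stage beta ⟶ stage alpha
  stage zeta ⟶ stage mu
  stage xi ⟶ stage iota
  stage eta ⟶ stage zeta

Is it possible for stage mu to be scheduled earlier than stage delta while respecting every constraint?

There is a dependency chain stage delta → stage mu, so stage mu always comes after stage delta.
Hence stage mu can never be scheduled before stage delta.

No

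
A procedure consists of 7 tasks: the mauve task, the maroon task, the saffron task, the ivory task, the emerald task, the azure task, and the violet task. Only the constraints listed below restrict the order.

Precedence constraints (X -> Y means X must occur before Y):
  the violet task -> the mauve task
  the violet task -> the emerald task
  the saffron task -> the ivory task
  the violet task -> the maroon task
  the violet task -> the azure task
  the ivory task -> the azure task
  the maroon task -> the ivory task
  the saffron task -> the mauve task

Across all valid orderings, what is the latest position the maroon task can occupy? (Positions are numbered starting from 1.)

5

The tasks that are forced after the maroon task, directly or by a chain of constraints, are the ivory task, the azure task. That's 2 tasks.
With 2 mandatory successors out of 7 tasks total, the latest slot for the maroon task is 7−2 = 5, and it's reachable by doing all non-successors before the maroon task.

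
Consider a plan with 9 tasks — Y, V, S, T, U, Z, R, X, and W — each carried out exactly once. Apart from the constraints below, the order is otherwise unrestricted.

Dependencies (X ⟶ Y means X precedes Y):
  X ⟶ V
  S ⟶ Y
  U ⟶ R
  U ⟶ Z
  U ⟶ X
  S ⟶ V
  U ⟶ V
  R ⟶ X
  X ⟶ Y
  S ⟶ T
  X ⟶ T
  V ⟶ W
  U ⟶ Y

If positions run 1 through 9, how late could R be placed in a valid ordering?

4

Following every chain forward from R, the tasks that must come later are Y, V, T, X, W — 5 of them.
With 5 mandatory successors out of 9 tasks total, the latest slot for R is 9−5 = 4, and it's reachable by doing all non-successors before R.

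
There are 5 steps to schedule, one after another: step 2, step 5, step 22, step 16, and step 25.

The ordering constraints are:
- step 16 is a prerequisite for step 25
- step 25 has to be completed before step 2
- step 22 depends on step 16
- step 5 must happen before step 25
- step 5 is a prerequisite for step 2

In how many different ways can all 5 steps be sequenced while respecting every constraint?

2 steps have no prerequisites (step 5, step 16), so any of them could come first.
Systematically extending each partial ordering one step at a time and counting, there are 7 complete orderings.

7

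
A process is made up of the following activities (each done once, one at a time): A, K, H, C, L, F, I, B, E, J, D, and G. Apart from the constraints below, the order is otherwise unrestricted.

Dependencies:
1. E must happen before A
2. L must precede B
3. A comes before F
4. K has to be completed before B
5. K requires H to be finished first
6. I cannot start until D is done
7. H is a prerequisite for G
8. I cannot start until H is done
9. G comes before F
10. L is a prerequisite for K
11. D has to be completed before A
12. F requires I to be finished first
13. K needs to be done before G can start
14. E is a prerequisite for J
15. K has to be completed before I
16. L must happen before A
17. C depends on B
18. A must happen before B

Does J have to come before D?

No

Nothing in the constraints links J and D; they are unordered relative to each other.
A valid ordering placing D before J exists, so the answer is no.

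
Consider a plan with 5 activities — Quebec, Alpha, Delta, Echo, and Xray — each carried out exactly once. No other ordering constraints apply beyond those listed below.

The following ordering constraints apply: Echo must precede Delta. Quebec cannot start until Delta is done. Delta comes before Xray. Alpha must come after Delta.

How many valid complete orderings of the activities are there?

6

Echo is the only activity with nothing required before it, so every ordering starts there.
Systematically extending each partial ordering one activity at a time and counting, there are 6 complete orderings.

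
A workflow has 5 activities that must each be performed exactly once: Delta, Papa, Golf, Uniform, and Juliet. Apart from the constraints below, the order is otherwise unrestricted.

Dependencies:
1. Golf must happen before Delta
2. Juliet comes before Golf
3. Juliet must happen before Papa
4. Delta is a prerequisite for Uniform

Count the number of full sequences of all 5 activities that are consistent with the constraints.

4

Only Juliet has no prerequisites, so it must go first.
Enumerating by repeatedly choosing an available activity (one whose prerequisites are all placed) gives 4 distinct complete orderings.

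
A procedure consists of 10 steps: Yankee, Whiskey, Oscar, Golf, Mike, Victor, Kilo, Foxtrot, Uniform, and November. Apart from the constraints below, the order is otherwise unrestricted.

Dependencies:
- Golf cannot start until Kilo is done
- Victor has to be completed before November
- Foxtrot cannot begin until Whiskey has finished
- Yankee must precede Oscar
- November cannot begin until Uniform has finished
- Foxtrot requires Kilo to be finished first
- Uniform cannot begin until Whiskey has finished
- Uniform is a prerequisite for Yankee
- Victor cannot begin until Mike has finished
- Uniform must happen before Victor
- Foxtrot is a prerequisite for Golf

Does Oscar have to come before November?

No

No chain of constraints connects Oscar to November in either direction.
A valid ordering placing November before Oscar exists, so the answer is no.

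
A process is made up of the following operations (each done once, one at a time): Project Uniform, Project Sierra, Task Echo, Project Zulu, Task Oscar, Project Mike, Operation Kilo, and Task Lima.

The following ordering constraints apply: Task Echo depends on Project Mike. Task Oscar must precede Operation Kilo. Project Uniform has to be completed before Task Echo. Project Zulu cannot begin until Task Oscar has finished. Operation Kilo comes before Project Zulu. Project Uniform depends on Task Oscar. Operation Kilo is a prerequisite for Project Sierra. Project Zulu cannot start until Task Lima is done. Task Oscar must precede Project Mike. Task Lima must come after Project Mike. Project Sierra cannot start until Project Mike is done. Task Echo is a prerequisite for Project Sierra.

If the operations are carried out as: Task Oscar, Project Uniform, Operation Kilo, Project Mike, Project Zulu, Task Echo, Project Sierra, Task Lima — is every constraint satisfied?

The sequence places Project Zulu ahead of Task Lima.
That contradicts the constraint that Task Lima must precede Project Zulu.

No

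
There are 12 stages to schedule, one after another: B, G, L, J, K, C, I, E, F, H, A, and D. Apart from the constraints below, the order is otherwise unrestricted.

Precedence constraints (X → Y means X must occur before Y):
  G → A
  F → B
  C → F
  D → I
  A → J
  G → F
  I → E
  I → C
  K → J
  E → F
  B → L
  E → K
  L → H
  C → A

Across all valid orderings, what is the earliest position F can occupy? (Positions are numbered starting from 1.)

6

Every stage that must precede F has to come before it. Tracing all chains that end at F, those stages are: G, C, I, E, D — 5 in total.
With 5 mandatory predecessors, the earliest F can sit is position 5+1 = 6, and placing just those 5 first achieves it.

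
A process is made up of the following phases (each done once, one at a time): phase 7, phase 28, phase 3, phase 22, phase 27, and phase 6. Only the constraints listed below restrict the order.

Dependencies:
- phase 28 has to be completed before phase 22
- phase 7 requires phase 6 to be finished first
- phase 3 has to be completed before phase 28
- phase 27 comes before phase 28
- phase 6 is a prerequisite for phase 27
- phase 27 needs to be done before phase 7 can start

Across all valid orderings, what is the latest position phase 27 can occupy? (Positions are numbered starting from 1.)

3

Every phase that must follow phase 27 has to come after it. Tracing all chains starting from phase 27, those phases are: phase 7, phase 28, phase 22 — 3 in total.
With 3 mandatory successors out of 6 phases total, the latest slot for phase 27 is 6−3 = 3, and it's reachable by doing all non-successors before phase 27.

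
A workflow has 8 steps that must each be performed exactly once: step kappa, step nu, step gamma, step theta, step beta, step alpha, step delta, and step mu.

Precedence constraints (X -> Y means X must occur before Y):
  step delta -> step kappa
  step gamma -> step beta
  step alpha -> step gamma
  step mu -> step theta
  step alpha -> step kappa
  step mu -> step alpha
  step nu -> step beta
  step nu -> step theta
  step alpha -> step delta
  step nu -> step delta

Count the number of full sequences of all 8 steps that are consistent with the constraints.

114

2 steps have no prerequisites (step nu, step mu), so any of them could come first.
Enumerating by repeatedly choosing an available step (one whose prerequisites are all placed) gives 114 distinct complete orderings.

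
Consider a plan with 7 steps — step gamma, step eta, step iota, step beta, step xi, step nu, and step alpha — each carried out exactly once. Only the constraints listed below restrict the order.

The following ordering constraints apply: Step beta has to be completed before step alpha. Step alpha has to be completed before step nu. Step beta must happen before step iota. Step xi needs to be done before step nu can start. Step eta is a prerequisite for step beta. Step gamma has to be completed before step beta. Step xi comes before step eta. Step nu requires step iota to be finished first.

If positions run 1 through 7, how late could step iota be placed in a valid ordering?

The only step forced after step iota (directly or by a chain) is step nu.
With 1 mandatory successor out of 7 steps total, the latest slot for step iota is 7−1 = 6, and it's reachable by doing all non-successors before step iota.

6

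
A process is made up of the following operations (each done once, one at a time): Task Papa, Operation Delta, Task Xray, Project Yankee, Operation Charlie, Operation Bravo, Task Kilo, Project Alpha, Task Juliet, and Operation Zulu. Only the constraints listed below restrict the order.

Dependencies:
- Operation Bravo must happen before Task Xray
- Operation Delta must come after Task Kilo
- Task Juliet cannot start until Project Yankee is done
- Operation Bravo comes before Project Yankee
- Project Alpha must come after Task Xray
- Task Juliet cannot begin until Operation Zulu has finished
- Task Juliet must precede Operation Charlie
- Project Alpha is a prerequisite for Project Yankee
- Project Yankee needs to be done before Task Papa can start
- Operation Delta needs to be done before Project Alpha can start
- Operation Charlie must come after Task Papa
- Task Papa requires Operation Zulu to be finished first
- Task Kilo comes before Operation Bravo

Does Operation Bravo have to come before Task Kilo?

In fact the dependencies run the other way: Task Kilo → Operation Bravo.
So Operation Bravo never precedes Task Kilo.

No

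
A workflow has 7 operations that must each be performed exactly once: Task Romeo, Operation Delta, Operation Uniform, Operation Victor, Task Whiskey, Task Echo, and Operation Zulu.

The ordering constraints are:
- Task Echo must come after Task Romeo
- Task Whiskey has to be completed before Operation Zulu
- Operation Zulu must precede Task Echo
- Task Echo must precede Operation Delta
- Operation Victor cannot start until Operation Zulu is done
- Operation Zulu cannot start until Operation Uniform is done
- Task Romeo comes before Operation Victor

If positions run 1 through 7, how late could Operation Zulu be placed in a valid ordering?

Every operation that must follow Operation Zulu has to come after it. Tracing all chains starting from Operation Zulu, those operations are: Operation Delta, Operation Victor, Task Echo — 3 in total.
So at least 3 operations follow Operation Zulu, putting Operation Zulu no later than position 4. That position is achievable by scheduling everything else first.

4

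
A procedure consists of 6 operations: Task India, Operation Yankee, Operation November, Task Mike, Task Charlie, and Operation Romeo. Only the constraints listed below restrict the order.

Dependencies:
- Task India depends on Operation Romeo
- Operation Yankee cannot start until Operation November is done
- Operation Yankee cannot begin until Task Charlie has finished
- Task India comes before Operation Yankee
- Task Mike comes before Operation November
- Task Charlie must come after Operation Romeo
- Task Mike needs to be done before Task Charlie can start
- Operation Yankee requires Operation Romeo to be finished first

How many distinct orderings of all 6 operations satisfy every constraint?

2 operations have no prerequisites (Task Mike, Operation Romeo), so any of them could come first.
Enumerating by repeatedly choosing an available operation (one whose prerequisites are all placed) gives 16 distinct complete orderings.

16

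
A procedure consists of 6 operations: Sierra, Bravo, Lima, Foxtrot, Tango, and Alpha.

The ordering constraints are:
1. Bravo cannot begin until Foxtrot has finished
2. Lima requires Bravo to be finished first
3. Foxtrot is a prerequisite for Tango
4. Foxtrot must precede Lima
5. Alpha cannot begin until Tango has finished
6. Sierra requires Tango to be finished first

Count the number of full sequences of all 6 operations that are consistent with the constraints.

20

Foxtrot is the only operation with nothing required before it, so every ordering starts there.
Counting all ways to extend the partial order to a total order gives 20.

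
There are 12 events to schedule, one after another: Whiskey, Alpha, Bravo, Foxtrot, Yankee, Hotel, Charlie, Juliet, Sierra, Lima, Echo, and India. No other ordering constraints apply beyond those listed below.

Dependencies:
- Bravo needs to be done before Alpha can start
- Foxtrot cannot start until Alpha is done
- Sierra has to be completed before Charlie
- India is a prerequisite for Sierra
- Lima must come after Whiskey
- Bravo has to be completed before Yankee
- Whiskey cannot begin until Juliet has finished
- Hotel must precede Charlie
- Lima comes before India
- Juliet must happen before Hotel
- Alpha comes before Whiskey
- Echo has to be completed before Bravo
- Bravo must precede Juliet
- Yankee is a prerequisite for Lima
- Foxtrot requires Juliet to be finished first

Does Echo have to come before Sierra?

Chaining the stated constraints: Echo → Bravo → Yankee → Lima → India → Sierra.
So Echo must precede Sierra in any valid ordering.

Yes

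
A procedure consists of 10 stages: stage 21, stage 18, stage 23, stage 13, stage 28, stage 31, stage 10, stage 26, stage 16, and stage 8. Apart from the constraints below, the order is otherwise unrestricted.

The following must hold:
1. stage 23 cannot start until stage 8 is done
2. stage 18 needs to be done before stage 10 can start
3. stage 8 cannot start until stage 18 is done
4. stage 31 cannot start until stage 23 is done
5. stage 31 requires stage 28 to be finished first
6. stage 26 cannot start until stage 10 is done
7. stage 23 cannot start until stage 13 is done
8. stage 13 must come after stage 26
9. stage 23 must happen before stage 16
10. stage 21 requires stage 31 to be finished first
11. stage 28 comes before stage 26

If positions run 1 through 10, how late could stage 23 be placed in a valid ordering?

7

Following every chain forward from stage 23, the stages that must come later are stage 21, stage 31, stage 16 — 3 of them.
So at least 3 stages follow stage 23, putting stage 23 no later than position 7. That position is achievable by scheduling everything else first.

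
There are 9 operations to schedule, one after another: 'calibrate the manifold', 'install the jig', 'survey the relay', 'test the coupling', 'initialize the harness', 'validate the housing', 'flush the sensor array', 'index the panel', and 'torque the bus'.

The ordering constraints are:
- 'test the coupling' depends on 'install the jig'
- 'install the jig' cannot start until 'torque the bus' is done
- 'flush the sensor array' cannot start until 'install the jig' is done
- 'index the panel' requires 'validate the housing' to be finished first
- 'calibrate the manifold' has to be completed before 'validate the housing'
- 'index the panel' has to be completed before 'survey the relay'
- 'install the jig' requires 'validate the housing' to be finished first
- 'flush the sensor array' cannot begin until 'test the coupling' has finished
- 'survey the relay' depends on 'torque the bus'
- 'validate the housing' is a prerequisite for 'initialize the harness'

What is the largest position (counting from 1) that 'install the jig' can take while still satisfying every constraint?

Every operation that must follow 'install the jig' has to come after it. Tracing all chains starting from 'install the jig', those operations are: 'test the coupling', 'flush the sensor array' — 2 in total.
So at least 2 operations follow 'install the jig', putting 'install the jig' no later than position 7. That position is achievable by scheduling everything else first.

7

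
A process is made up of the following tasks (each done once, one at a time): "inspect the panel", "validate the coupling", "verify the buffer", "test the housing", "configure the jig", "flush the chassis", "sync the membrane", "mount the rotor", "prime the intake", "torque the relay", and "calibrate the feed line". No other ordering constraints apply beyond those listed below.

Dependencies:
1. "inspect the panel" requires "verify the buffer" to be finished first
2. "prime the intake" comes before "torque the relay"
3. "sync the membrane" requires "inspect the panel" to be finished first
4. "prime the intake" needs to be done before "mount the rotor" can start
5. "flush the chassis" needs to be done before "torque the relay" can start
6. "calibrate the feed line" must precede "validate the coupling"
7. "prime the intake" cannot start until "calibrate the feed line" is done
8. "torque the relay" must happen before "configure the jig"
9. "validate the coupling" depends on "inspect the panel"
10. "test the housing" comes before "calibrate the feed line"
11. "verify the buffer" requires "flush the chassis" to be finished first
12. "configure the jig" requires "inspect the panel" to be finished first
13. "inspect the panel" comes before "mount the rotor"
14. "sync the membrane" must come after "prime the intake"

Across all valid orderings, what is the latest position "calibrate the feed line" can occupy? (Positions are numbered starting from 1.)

5

The tasks that are forced after "calibrate the feed line", directly or by a chain of constraints, are "validate the coupling", "configure the jig", "sync the membrane", "mount the rotor", "prime the intake", "torque the relay". That's 6 tasks.
So at least 6 tasks follow "calibrate the feed line", putting "calibrate the feed line" no later than position 5. That position is achievable by scheduling everything else first.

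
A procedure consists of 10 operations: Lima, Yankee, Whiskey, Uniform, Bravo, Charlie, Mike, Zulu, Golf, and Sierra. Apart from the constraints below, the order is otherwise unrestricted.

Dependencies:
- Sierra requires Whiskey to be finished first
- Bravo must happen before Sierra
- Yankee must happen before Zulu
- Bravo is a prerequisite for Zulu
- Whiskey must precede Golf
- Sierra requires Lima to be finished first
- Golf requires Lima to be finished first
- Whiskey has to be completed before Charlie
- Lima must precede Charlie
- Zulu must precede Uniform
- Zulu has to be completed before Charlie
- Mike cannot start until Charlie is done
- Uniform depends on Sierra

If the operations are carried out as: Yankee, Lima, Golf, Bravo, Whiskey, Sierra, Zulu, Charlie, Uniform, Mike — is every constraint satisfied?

No

The sequence places Golf ahead of Whiskey.
That contradicts the constraint that Whiskey must precede Golf.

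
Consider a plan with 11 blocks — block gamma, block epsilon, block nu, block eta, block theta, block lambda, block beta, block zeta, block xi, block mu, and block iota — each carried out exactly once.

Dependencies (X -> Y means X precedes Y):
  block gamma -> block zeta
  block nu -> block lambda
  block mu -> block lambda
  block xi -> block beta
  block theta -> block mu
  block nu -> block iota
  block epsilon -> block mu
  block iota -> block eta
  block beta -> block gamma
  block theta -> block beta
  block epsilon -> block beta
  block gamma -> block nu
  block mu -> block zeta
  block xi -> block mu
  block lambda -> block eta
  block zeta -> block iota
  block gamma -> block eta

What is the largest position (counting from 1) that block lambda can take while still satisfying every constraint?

10

The only block forced after block lambda (directly or by a chain) is block eta.
So at least 1 block follows block lambda, putting block lambda no later than position 10. That position is achievable by scheduling everything else first.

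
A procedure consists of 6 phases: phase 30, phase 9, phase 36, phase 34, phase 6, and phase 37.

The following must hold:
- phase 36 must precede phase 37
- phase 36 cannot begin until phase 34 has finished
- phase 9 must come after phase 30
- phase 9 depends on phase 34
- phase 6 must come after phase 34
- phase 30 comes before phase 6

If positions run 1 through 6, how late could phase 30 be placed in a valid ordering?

Following every chain forward from phase 30, the phases that must come later are phase 9, phase 6 — 2 of them.
So at least 2 phases follow phase 30, putting phase 30 no later than position 4. That position is achievable by scheduling everything else first.

4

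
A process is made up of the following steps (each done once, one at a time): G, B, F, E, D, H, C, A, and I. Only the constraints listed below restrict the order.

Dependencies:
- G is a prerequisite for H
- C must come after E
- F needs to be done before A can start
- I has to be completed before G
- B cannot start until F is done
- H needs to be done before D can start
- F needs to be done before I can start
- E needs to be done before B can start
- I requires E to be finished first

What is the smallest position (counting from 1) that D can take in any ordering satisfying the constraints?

Every step that must precede D has to come before it. Tracing all chains that end at D, those steps are: G, F, E, H, I — 5 in total.
So at minimum 5 steps come before D, putting D no earlier than position 6. That position is achievable by scheduling exactly those predecessors first.

6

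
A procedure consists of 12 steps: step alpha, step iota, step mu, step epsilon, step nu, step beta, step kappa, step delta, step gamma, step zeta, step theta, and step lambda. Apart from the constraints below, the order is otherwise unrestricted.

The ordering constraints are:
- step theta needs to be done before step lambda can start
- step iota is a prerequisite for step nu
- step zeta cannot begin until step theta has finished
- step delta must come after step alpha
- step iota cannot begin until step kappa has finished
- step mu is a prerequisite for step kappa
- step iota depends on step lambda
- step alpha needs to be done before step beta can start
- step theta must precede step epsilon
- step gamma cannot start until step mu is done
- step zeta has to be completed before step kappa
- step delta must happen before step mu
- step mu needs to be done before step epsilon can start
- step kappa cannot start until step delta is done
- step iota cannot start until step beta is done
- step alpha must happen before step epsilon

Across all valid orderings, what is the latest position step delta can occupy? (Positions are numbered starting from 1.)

The steps that are forced after step delta, directly or by a chain of constraints, are step iota, step mu, step epsilon, step nu, step kappa, step gamma. That's 6 steps.
So at least 6 steps follow step delta, putting step delta no later than position 6. That position is achievable by scheduling everything else first.

6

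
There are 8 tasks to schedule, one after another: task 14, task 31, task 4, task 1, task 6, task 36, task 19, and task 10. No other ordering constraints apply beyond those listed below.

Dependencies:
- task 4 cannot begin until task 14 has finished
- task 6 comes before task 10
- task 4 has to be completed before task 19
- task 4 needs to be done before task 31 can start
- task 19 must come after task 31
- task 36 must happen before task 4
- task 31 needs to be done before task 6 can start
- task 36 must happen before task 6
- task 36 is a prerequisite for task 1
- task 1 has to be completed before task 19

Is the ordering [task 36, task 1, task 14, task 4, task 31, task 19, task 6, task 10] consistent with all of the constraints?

Checking each listed constraint against this order: for instance, task 36 is in position 1 and task 6 in position 7, so that constraint holds — and the remaining constraints check out the same way.

Yes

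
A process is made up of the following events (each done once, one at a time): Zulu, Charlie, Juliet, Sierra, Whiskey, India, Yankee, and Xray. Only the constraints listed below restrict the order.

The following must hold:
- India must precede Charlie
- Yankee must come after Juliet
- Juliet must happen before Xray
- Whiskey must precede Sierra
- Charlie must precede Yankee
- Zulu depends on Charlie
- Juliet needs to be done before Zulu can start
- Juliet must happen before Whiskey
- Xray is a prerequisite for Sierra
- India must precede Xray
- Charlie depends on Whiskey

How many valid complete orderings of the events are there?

The events with no prerequisites are Juliet, India; any of them can be placed first.
Systematically extending each partial ordering one event at a time and counting, there are 76 complete orderings.

76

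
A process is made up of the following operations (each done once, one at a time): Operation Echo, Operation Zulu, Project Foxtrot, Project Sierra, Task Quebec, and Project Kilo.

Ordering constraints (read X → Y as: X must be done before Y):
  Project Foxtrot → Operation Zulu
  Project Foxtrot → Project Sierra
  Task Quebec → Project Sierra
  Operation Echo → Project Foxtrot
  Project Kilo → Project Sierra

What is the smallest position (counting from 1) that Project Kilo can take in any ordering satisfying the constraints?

1

No constraint forces any other operation before Project Kilo, so it can be placed first.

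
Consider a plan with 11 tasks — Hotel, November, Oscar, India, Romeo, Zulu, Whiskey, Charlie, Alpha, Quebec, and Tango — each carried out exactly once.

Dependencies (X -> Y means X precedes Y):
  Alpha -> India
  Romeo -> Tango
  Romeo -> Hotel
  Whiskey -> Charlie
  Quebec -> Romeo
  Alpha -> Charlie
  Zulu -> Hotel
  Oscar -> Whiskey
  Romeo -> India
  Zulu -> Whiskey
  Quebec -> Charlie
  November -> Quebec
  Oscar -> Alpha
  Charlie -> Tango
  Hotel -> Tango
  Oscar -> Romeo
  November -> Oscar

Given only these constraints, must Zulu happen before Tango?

Chaining the stated constraints: Zulu → Hotel → Tango.
That forces Zulu before Tango in every valid schedule.

Yes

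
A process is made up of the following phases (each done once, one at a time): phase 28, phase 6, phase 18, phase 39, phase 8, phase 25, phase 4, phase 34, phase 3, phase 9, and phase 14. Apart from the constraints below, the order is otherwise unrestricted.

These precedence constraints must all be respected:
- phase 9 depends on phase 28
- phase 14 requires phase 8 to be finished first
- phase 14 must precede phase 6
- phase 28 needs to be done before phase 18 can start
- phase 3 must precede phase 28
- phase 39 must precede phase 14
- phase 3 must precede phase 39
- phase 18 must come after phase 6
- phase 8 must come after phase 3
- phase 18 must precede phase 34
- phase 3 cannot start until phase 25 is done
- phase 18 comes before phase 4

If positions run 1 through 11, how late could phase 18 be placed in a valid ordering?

9

Every phase that must follow phase 18 has to come after it. Tracing all chains starting from phase 18, those phases are: phase 4, phase 34 — 2 in total.
With 2 mandatory successors out of 11 phases total, the latest slot for phase 18 is 11−2 = 9, and it's reachable by doing all non-successors before phase 18.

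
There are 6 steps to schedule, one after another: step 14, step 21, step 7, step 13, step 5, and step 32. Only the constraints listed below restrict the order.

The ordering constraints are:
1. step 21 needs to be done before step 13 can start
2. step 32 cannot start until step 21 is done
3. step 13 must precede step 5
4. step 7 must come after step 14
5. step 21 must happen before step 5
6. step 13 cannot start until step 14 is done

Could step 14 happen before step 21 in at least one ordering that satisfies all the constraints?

The constraints leave step 14 and step 21 unordered relative to each other; nothing requires step 21 earlier.
So a valid ordering placing step 14 earlier than step 21 exists.

Yes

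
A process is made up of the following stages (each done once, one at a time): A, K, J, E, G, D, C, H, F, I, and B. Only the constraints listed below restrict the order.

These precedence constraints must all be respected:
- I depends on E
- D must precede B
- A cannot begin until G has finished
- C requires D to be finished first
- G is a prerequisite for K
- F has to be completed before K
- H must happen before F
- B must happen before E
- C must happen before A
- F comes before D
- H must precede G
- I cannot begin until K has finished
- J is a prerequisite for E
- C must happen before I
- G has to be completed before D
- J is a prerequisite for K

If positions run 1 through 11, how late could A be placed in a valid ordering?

11

A has no required successors, so nothing stops it from going last (position 11).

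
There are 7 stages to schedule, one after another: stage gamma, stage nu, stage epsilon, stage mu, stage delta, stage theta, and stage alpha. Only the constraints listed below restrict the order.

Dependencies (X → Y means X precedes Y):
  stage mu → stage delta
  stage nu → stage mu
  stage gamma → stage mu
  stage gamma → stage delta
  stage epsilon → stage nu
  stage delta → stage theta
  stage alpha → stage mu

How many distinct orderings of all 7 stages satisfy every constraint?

The stages with no prerequisites are stage gamma, stage epsilon, stage alpha; any of them can be placed first.
Enumerating by repeatedly choosing an available stage (one whose prerequisites are all placed) gives 12 distinct complete orderings.

12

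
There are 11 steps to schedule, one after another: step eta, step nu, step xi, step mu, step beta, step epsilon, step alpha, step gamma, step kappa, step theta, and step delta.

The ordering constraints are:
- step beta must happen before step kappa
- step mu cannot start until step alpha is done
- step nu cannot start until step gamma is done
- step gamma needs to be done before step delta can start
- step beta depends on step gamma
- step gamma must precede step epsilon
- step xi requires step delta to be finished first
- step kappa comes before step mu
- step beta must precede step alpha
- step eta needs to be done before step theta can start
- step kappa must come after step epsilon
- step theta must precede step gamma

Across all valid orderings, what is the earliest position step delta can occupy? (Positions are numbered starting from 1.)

4

Every step that must precede step delta has to come before it. Tracing all chains that end at step delta, those steps are: step eta, step gamma, step theta — 3 in total.
With 3 mandatory predecessors, the earliest step delta can sit is position 3+1 = 4, and placing just those 3 first achieves it.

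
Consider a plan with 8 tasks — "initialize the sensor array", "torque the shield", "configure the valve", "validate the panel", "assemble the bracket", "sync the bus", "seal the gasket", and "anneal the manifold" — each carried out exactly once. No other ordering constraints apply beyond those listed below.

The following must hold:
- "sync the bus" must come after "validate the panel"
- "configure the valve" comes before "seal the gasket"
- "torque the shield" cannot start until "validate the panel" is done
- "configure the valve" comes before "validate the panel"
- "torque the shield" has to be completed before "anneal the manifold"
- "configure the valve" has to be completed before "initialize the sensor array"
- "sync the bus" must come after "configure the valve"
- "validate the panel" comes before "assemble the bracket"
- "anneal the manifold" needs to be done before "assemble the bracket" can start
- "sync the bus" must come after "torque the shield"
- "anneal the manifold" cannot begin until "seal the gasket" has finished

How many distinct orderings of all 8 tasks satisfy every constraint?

Only "configure the valve" has no prerequisites, so it must go first.
Enumerating by repeatedly choosing an available task (one whose prerequisites are all placed) gives 70 distinct complete orderings.

70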